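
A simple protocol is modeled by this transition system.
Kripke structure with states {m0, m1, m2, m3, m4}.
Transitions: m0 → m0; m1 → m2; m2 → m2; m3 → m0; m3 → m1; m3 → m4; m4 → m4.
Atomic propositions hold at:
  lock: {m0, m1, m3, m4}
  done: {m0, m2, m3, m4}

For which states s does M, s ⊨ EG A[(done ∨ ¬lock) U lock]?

Sat(¬lock) = {m2}
Sat(done ∨ ¬lock) = {m0, m2, m3, m4}
A[(done ∨ ¬lock) U lock]: least fixpoint, start Z0 = Sat(lock) = {m0, m1, m3, m4}, add states in Sat(done ∨ ¬lock) with every successor in Z. Already a fixed point.
Sat(A[(done ∨ ¬lock) U lock]) = {m0, m1, m3, m4}
EG A[(done ∨ ¬lock) U lock]: greatest fixpoint, start Z0 = {m0, m1, m3, m4}, keep only states in Sat with some successor in Z. Z1 = {m0, m3, m4}; fixed.
Sat(EG A[(done ∨ ¬lock) U lock]) = {m0, m3, m4}

{m0, m3, m4}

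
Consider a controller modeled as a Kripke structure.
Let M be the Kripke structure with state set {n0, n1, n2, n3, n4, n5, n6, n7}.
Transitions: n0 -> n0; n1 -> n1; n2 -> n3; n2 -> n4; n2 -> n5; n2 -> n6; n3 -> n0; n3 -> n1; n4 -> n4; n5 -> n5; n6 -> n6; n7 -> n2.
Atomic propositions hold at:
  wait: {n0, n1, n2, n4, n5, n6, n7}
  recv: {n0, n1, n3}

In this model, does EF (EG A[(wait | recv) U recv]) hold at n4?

Sat(wait | recv) = {n0, n1, n2, n3, n4, n5, n6, n7}
A[(wait | recv) U recv]: least fixpoint, start Z0 = Sat(recv) = {n0, n1, n3}, add states in Sat(wait | recv) with every successor in Z. Already a fixed point.
Sat(A[(wait | recv) U recv]) = {n0, n1, n3}
EG A[(wait | recv) U recv]: greatest fixpoint, start Z0 = {n0, n1, n3}, keep only states in Sat with some successor in Z. Already a fixed point.
Sat(EG A[(wait | recv) U recv]) = {n0, n1, n3}
EF (EG A[(wait | recv) U recv]): least fixpoint, start Z0 = {n0, n1, n3}, add states with some successor in Z. Z1 = {n0, n1, n2, n3}; Z2 = {n0, n1, n2, n3, n7}; fixed.
Sat(EF (EG A[(wait | recv) U recv])) = {n0, n1, n2, n3, n7}
n4 ∉ Sat(EF (EG A[(wait | recv) U recv])) = {n0, n1, n2, n3, n7}, so the formula does not hold at n4.

No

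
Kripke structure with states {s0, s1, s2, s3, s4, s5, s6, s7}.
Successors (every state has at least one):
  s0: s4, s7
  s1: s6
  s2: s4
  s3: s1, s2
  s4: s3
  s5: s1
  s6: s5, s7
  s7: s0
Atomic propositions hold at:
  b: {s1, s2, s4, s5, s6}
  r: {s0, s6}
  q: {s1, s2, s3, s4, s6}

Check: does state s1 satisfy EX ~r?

Sat(~r) = {s1, s2, s3, s4, s5, s7}
Sat(EX ~r) = {s : some successor in {s1, s2, s3, s4, s5, s7}} = {s0, s2, s3, s4, s5, s6}
s1 ∉ Sat(EX ~r) = {s0, s2, s3, s4, s5, s6}, so the formula does not hold at s1.

No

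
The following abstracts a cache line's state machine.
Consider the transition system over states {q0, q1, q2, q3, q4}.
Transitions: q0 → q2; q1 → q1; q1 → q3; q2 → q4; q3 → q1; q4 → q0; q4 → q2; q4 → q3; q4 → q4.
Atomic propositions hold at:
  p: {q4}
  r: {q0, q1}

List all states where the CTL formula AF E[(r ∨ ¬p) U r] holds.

{q0, q1, q3}

Sat(¬p) = {q0, q1, q2, q3}
Sat(r ∨ ¬p) = {q0, q1, q2, q3}
E[(r ∨ ¬p) U r]: least fixpoint, start Z0 = Sat(r) = {q0, q1}, add states in Sat(r ∨ ¬p) with some successor in Z. Z1 = {q0, q1, q3}; fixed.
Sat(E[(r ∨ ¬p) U r]) = {q0, q1, q3}
AF E[(r ∨ ¬p) U r]: least fixpoint, start Z0 = {q0, q1, q3}, add states with every successor in Z. Already a fixed point.
Sat(AF E[(r ∨ ¬p) U r]) = {q0, q1, q3}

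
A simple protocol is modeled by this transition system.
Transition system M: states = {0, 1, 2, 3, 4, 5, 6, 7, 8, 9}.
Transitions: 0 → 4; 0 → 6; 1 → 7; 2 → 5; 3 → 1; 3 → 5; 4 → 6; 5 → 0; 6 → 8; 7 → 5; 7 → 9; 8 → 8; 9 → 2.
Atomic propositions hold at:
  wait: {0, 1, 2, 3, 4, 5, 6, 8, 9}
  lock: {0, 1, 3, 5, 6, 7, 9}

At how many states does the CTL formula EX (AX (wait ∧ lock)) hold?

6

Sat(wait ∧ lock) = {0, 1, 3, 5, 6, 9}
Sat(AX (wait ∧ lock)) = {s : every successor in {0, 1, 3, 5, 6, 9}} = {2, 3, 4, 5, 7}
Sat(EX (AX (wait ∧ lock))) = {s : some successor in {2, 3, 4, 5, 7}} = {0, 1, 2, 3, 7, 9}
|Sat(EX (AX (wait ∧ lock)))| = |{0, 1, 2, 3, 7, 9}| = 6.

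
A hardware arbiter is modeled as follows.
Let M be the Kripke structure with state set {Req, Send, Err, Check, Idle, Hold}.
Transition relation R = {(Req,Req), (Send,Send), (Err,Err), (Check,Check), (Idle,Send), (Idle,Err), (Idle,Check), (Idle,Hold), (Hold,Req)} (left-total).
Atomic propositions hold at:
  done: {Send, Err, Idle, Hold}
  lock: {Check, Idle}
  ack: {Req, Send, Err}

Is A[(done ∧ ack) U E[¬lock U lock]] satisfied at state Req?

Sat(done ∧ ack) = {Send, Err}
Sat(¬lock) = {Req, Send, Err, Hold}
E[¬lock U lock]: least fixpoint, start Z0 = Sat(lock) = {Check, Idle}, add states in Sat(¬lock) with some successor in Z. Already a fixed point.
Sat(E[¬lock U lock]) = {Check, Idle}
A[(done ∧ ack) U E[¬lock U lock]]: least fixpoint, start Z0 = Sat(E[¬lock U lock]) = {Check, Idle}, add states in Sat(done ∧ ack) with every successor in Z. Already a fixed point.
Sat(A[(done ∧ ack) U E[¬lock U lock]]) = {Check, Idle}
Req ∉ Sat(A[(done ∧ ack) U E[¬lock U lock]]) = {Check, Idle}, so the formula does not hold at Req.

No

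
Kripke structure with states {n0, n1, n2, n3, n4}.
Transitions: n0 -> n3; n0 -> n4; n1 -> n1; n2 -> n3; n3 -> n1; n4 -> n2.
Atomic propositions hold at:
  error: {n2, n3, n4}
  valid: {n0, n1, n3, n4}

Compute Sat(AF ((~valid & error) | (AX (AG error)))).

{n2, n4}

Sat(~valid) = {n2}
Sat(~valid & error) = {n2}
AG error: greatest fixpoint, start Z0 = {n2, n3, n4}, keep only states in Sat with every successor in Z. Z1 = {n2, n4}; Z2 = {n4}; Z3 = ∅; fixed.
Sat(AG error) = ∅
Sat(AX (AG error)) = {s : every successor in ∅} = ∅
Sat((~valid & error) | (AX (AG error))) = {n2}
AF ((~valid & error) | (AX (AG error))): least fixpoint, start Z0 = {n2}, add states with every successor in Z. Z1 = {n2, n4}; fixed.
Sat(AF ((~valid & error) | (AX (AG error)))) = {n2, n4}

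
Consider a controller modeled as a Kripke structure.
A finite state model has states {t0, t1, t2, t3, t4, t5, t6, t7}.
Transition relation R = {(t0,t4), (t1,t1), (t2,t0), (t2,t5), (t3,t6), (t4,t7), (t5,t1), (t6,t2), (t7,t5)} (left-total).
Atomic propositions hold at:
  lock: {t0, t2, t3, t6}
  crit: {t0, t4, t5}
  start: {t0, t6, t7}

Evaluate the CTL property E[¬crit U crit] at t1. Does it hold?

No

Sat(¬crit) = {t1, t2, t3, t6, t7}
E[¬crit U crit]: least fixpoint, start Z0 = Sat(crit) = {t0, t4, t5}, add states in Sat(¬crit) with some successor in Z. Z1 = {t0, t2, t4, t5, t7}; Z2 = {t0, t2, t4, t5, t6, t7}; Z3 = {t0, t2, t3, t4, t5, t6, t7}; fixed.
Sat(E[¬crit U crit]) = {t0, t2, t3, t4, t5, t6, t7}
t1 ∉ Sat(E[¬crit U crit]) = {t0, t2, t3, t4, t5, t6, t7}, so the formula does not hold at t1.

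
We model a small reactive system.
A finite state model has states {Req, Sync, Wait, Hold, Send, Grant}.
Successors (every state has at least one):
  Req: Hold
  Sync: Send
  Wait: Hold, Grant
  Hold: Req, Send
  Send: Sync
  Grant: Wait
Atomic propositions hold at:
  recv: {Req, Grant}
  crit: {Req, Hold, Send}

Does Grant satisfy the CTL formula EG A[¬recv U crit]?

No

Sat(¬recv) = {Sync, Wait, Hold, Send}
A[¬recv U crit]: least fixpoint, start Z0 = Sat(crit) = {Req, Hold, Send}, add states in Sat(¬recv) with every successor in Z. Z1 = {Req, Sync, Hold, Send}; fixed.
Sat(A[¬recv U crit]) = {Req, Sync, Hold, Send}
EG A[¬recv U crit]: greatest fixpoint, start Z0 = {Req, Sync, Hold, Send}, keep only states in Sat with some successor in Z. Already a fixed point.
Sat(EG A[¬recv U crit]) = {Req, Sync, Hold, Send}
Grant ∉ Sat(EG A[¬recv U crit]) = {Req, Sync, Hold, Send}, so the formula does not hold at Grant.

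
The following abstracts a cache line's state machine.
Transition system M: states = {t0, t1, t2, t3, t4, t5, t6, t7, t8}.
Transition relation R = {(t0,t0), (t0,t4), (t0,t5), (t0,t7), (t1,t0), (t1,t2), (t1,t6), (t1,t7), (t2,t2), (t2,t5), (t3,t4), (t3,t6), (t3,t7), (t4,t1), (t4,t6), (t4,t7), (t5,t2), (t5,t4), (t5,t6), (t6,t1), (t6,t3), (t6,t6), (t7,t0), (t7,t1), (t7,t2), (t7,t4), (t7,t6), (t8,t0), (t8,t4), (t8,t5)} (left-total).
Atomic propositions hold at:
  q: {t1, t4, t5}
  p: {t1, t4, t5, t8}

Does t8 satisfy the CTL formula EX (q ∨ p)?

Sat(q ∨ p) = {t1, t4, t5, t8}
Sat(EX (q ∨ p)) = {s : some successor in {t1, t4, t5, t8}} = {t0, t2, t3, t4, t5, t6, t7, t8}
t8 ∈ Sat(EX (q ∨ p)) = {t0, t2, t3, t4, t5, t6, t7, t8}, so the formula holds at t8.

Yes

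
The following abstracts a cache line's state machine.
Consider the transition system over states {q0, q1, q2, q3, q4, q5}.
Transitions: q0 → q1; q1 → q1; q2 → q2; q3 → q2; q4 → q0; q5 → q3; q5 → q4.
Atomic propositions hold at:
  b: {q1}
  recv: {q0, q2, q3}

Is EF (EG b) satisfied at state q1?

EG b: greatest fixpoint, start Z0 = {q1}, keep only states in Sat with some successor in Z. Already a fixed point.
Sat(EG b) = {q1}
EF (EG b): least fixpoint, start Z0 = {q1}, add states with some successor in Z. Z1 = {q0, q1}; Z2 = {q0, q1, q4}; Z3 = {q0, q1, q4, q5}; fixed.
Sat(EF (EG b)) = {q0, q1, q4, q5}
q1 ∈ Sat(EF (EG b)) = {q0, q1, q4, q5}, so the formula holds at q1.

Yes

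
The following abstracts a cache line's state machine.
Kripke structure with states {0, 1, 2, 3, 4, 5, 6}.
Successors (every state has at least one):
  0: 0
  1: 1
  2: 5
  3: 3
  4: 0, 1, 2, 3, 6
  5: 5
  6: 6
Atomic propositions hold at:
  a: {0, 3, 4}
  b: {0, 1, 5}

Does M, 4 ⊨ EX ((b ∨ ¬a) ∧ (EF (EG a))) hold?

Yes

Sat(¬a) = {1, 2, 5, 6}
Sat(b ∨ ¬a) = {0, 1, 2, 5, 6}
EG a: greatest fixpoint, start Z0 = {0, 3, 4}, keep only states in Sat with some successor in Z. Already a fixed point.
Sat(EG a) = {0, 3, 4}
EF (EG a): least fixpoint, start Z0 = {0, 3, 4}, add states with some successor in Z. Already a fixed point.
Sat(EF (EG a)) = {0, 3, 4}
Sat((b ∨ ¬a) ∧ (EF (EG a))) = {0}
Sat(EX ((b ∨ ¬a) ∧ (EF (EG a)))) = {s : some successor in {0}} = {0, 4}
4 ∈ Sat(EX ((b ∨ ¬a) ∧ (EF (EG a)))) = {0, 4}, so the formula holds at 4.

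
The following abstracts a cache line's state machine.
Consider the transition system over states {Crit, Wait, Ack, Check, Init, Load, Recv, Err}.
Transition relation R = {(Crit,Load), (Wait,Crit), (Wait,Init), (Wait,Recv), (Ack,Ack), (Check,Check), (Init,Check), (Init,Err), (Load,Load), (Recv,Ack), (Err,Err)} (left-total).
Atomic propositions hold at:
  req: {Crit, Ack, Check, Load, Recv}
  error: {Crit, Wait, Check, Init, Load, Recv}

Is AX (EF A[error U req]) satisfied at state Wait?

A[error U req]: least fixpoint, start Z0 = Sat(req) = {Crit, Ack, Check, Load, Recv}, add states in Sat(error) with every successor in Z. Already a fixed point.
Sat(A[error U req]) = {Crit, Ack, Check, Load, Recv}
EF A[error U req]: least fixpoint, start Z0 = {Crit, Ack, Check, Load, Recv}, add states with some successor in Z. Z1 = {Crit, Wait, Ack, Check, Init, Load, Recv}; fixed.
Sat(EF A[error U req]) = {Crit, Wait, Ack, Check, Init, Load, Recv}
Sat(AX (EF A[error U req])) = {s : every successor in {Crit, Wait, Ack, Check, Init, Load, Recv}} = {Crit, Wait, Ack, Check, Load, Recv}
Wait ∈ Sat(AX (EF A[error U req])) = {Crit, Wait, Ack, Check, Load, Recv}, so the formula holds at Wait.

Yes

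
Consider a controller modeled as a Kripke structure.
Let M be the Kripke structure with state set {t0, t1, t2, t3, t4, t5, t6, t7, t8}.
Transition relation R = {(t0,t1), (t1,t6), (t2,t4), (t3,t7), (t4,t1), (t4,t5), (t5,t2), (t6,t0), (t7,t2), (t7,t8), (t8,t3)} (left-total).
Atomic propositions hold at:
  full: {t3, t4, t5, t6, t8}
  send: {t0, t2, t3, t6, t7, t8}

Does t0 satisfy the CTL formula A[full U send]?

A[full U send]: least fixpoint, start Z0 = Sat(send) = {t0, t2, t3, t6, t7, t8}, add states in Sat(full) with every successor in Z. Z1 = {t0, t2, t3, t5, t6, t7, t8}; fixed.
Sat(A[full U send]) = {t0, t2, t3, t5, t6, t7, t8}
t0 ∈ Sat(A[full U send]) = {t0, t2, t3, t5, t6, t7, t8}, so the formula holds at t0.

Yes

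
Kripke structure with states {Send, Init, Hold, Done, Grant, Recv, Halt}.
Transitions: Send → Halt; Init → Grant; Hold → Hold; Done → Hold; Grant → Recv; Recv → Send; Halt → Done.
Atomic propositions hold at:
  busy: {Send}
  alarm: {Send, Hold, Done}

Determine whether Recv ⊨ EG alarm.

EG alarm: greatest fixpoint, start Z0 = {Send, Hold, Done}, keep only states in Sat with some successor in Z. Z1 = {Hold, Done}; fixed.
Sat(EG alarm) = {Hold, Done}
Recv ∉ Sat(EG alarm) = {Hold, Done}, so the formula does not hold at Recv.

No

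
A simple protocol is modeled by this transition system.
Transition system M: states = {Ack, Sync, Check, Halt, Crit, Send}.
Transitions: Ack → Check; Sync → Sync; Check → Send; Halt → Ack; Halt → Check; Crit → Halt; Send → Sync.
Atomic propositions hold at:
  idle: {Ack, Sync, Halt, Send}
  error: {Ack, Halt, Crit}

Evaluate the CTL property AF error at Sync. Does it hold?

No

AF error: least fixpoint, start Z0 = {Ack, Halt, Crit}, add states with every successor in Z. Already a fixed point.
Sat(AF error) = {Ack, Halt, Crit}
Sync ∉ Sat(AF error) = {Ack, Halt, Crit}, so the formula does not hold at Sync.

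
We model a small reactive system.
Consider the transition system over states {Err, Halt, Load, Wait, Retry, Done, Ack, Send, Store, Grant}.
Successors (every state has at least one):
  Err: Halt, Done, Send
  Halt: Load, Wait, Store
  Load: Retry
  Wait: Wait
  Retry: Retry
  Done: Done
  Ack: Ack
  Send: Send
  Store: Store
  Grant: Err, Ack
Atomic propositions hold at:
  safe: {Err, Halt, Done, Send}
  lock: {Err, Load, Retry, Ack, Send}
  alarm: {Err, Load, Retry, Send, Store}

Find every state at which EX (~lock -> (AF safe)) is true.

Sat(~lock) = {Halt, Wait, Done, Store, Grant}
AF safe: least fixpoint, start Z0 = {Err, Halt, Done, Send}, add states with every successor in Z. Already a fixed point.
Sat(AF safe) = {Err, Halt, Done, Send}
Sat(~lock -> (AF safe)) = {Err, Halt, Load, Retry, Done, Ack, Send}
Sat(EX (~lock -> (AF safe))) = {s : some successor in {Err, Halt, Load, Retry, Done, Ack, Send}} = {Err, Halt, Load, Retry, Done, Ack, Send, Grant}

{Err, Halt, Load, Retry, Done, Ack, Send, Grant}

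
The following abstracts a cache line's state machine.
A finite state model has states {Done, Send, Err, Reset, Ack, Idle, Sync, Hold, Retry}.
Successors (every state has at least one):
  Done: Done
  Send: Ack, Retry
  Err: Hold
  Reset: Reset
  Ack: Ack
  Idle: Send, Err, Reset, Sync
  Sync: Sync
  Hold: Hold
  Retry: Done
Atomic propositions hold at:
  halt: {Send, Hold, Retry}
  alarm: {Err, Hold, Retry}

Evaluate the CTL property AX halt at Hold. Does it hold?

Yes

Sat(AX halt) = {s : every successor in {Send, Hold, Retry}} = {Err, Hold}
Hold ∈ Sat(AX halt) = {Err, Hold}, so the formula holds at Hold.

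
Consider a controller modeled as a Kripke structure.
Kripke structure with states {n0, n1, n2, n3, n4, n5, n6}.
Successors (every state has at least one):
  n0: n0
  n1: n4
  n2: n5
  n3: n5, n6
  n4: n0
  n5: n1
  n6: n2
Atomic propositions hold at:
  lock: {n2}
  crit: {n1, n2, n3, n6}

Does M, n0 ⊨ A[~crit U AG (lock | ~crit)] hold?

Sat(~crit) = {n0, n4, n5}
Sat(lock | ~crit) = {n0, n2, n4, n5}
AG (lock | ~crit): greatest fixpoint, start Z0 = {n0, n2, n4, n5}, keep only states in Sat with every successor in Z. Z1 = {n0, n2, n4}; Z2 = {n0, n4}; fixed.
Sat(AG (lock | ~crit)) = {n0, n4}
A[~crit U AG (lock | ~crit)]: least fixpoint, start Z0 = Sat(AG (lock | ~crit)) = {n0, n4}, add states in Sat(~crit) with every successor in Z. Already a fixed point.
Sat(A[~crit U AG (lock | ~crit)]) = {n0, n4}
n0 ∈ Sat(A[~crit U AG (lock | ~crit)]) = {n0, n4}, so the formula holds at n0.

Yes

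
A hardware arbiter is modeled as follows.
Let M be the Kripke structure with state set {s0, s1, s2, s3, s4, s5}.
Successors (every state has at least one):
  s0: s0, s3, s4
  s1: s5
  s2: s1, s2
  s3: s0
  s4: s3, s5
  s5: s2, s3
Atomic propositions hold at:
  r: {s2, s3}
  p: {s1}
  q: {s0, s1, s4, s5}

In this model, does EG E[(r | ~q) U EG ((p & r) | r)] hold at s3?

Sat(~q) = {s2, s3}
Sat(r | ~q) = {s2, s3}
Sat(p & r) = ∅
Sat((p & r) | r) = {s2, s3}
EG ((p & r) | r): greatest fixpoint, start Z0 = {s2, s3}, keep only states in Sat with some successor in Z. Z1 = {s2}; fixed.
Sat(EG ((p & r) | r)) = {s2}
E[(r | ~q) U EG ((p & r) | r)]: least fixpoint, start Z0 = Sat(EG ((p & r) | r)) = {s2}, add states in Sat(r | ~q) with some successor in Z. Already a fixed point.
Sat(E[(r | ~q) U EG ((p & r) | r)]) = {s2}
EG E[(r | ~q) U EG ((p & r) | r)]: greatest fixpoint, start Z0 = {s2}, keep only states in Sat with some successor in Z. Already a fixed point.
Sat(EG E[(r | ~q) U EG ((p & r) | r)]) = {s2}
s3 ∉ Sat(EG E[(r | ~q) U EG ((p & r) | r)]) = {s2}, so the formula does not hold at s3.

No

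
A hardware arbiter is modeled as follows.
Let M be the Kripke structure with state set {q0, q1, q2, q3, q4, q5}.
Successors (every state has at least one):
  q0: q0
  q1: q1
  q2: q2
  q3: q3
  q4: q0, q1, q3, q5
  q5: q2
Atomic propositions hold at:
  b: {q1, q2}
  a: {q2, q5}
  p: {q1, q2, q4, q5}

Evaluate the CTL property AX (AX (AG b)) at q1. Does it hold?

AG b: greatest fixpoint, start Z0 = {q1, q2}, keep only states in Sat with every successor in Z. Already a fixed point.
Sat(AG b) = {q1, q2}
Sat(AX (AG b)) = {s : every successor in {q1, q2}} = {q1, q2, q5}
Sat(AX (AX (AG b))) = {s : every successor in {q1, q2, q5}} = {q1, q2, q5}
q1 ∈ Sat(AX (AX (AG b))) = {q1, q2, q5}, so the formula holds at q1.

Yes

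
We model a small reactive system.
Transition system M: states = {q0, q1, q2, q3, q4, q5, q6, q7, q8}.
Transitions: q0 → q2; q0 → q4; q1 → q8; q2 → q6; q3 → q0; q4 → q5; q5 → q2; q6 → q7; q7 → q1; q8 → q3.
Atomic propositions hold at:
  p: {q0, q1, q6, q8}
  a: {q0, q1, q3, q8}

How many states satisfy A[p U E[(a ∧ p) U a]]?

4

Sat(a ∧ p) = {q0, q1, q8}
E[(a ∧ p) U a]: least fixpoint, start Z0 = Sat(a) = {q0, q1, q3, q8}, add states in Sat(a ∧ p) with some successor in Z. Already a fixed point.
Sat(E[(a ∧ p) U a]) = {q0, q1, q3, q8}
A[p U E[(a ∧ p) U a]]: least fixpoint, start Z0 = Sat(E[(a ∧ p) U a]) = {q0, q1, q3, q8}, add states in Sat(p) with every successor in Z. Already a fixed point.
Sat(A[p U E[(a ∧ p) U a]]) = {q0, q1, q3, q8}
|Sat(A[p U E[(a ∧ p) U a]])| = |{q0, q1, q3, q8}| = 4.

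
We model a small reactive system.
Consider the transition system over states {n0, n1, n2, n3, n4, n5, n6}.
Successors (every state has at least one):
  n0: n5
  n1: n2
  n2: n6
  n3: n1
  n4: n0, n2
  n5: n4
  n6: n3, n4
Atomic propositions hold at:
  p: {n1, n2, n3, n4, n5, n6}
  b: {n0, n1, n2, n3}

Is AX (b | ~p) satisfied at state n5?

No

Sat(~p) = {n0}
Sat(b | ~p) = {n0, n1, n2, n3}
Sat(AX (b | ~p)) = {s : every successor in {n0, n1, n2, n3}} = {n1, n3, n4}
n5 ∉ Sat(AX (b | ~p)) = {n1, n3, n4}, so the formula does not hold at n5.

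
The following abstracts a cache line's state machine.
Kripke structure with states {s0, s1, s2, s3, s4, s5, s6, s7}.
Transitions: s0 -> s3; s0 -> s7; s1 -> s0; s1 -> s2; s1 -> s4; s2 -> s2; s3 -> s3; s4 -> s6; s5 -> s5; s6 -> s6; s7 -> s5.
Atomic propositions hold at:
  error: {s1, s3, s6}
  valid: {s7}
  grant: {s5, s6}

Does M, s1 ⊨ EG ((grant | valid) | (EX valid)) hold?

No

Sat(grant | valid) = {s5, s6, s7}
Sat(EX valid) = {s : some successor in {s7}} = {s0}
Sat((grant | valid) | (EX valid)) = {s0, s5, s6, s7}
EG ((grant | valid) | (EX valid)): greatest fixpoint, start Z0 = {s0, s5, s6, s7}, keep only states in Sat with some successor in Z. Already a fixed point.
Sat(EG ((grant | valid) | (EX valid))) = {s0, s5, s6, s7}
s1 ∉ Sat(EG ((grant | valid) | (EX valid))) = {s0, s5, s6, s7}, so the formula does not hold at s1.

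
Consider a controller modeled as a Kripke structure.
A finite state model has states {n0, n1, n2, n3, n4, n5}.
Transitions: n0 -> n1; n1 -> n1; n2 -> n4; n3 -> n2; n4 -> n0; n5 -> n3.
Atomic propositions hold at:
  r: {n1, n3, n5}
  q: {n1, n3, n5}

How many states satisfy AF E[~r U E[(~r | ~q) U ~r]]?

5

Sat(~r) = {n0, n2, n4}
Sat(~q) = {n0, n2, n4}
Sat(~r | ~q) = {n0, n2, n4}
E[(~r | ~q) U ~r]: least fixpoint, start Z0 = Sat(~r) = {n0, n2, n4}, add states in Sat(~r | ~q) with some successor in Z. Already a fixed point.
Sat(E[(~r | ~q) U ~r]) = {n0, n2, n4}
E[~r U E[(~r | ~q) U ~r]]: least fixpoint, start Z0 = Sat(E[(~r | ~q) U ~r]) = {n0, n2, n4}, add states in Sat(~r) with some successor in Z. Already a fixed point.
Sat(E[~r U E[(~r | ~q) U ~r]]) = {n0, n2, n4}
AF E[~r U E[(~r | ~q) U ~r]]: least fixpoint, start Z0 = {n0, n2, n4}, add states with every successor in Z. Z1 = {n0, n2, n3, n4}; Z2 = {n0, n2, n3, n4, n5}; fixed.
Sat(AF E[~r U E[(~r | ~q) U ~r]]) = {n0, n2, n3, n4, n5}
|Sat(AF E[~r U E[(~r | ~q) U ~r]])| = |{n0, n2, n3, n4, n5}| = 5.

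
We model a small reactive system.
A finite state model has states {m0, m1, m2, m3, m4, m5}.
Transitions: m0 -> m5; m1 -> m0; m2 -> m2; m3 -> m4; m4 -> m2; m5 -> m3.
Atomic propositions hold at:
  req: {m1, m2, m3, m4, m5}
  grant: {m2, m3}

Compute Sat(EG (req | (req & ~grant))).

Sat(~grant) = {m0, m1, m4, m5}
Sat(req & ~grant) = {m1, m4, m5}
Sat(req | (req & ~grant)) = {m1, m2, m3, m4, m5}
EG (req | (req & ~grant)): greatest fixpoint, start Z0 = {m1, m2, m3, m4, m5}, keep only states in Sat with some successor in Z. Z1 = {m2, m3, m4, m5}; fixed.
Sat(EG (req | (req & ~grant))) = {m2, m3, m4, m5}

{m2, m3, m4, m5}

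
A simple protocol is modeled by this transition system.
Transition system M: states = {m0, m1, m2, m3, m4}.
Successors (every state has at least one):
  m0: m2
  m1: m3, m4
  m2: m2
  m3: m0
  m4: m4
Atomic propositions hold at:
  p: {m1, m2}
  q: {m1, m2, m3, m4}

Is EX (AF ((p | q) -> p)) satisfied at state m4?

Sat(p | q) = {m1, m2, m3, m4}
Sat((p | q) -> p) = {m0, m1, m2}
AF ((p | q) -> p): least fixpoint, start Z0 = {m0, m1, m2}, add states with every successor in Z. Z1 = {m0, m1, m2, m3}; fixed.
Sat(AF ((p | q) -> p)) = {m0, m1, m2, m3}
Sat(EX (AF ((p | q) -> p))) = {s : some successor in {m0, m1, m2, m3}} = {m0, m1, m2, m3}
m4 ∉ Sat(EX (AF ((p | q) -> p))) = {m0, m1, m2, m3}, so the formula does not hold at m4.

No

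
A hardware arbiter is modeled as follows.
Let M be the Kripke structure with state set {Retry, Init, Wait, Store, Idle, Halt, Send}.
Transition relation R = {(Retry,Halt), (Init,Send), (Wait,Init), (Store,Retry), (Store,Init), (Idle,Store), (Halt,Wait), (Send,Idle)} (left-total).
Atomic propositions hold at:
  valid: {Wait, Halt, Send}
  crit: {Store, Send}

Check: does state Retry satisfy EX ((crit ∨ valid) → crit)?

No

Sat(crit ∨ valid) = {Wait, Store, Halt, Send}
Sat((crit ∨ valid) → crit) = {Retry, Init, Store, Idle, Send}
Sat(EX ((crit ∨ valid) → crit)) = {s : some successor in {Retry, Init, Store, Idle, Send}} = {Init, Wait, Store, Idle, Send}
Retry ∉ Sat(EX ((crit ∨ valid) → crit)) = {Init, Wait, Store, Idle, Send}, so the formula does not hold at Retry.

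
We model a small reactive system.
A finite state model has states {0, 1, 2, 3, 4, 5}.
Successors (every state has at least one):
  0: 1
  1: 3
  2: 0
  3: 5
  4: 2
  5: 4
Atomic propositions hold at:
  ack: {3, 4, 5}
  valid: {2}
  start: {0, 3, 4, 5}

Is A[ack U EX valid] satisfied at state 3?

Yes

Sat(EX valid) = {s : some successor in {2}} = {4}
A[ack U EX valid]: least fixpoint, start Z0 = Sat(EX valid) = {4}, add states in Sat(ack) with every successor in Z. Z1 = {4, 5}; Z2 = {3, 4, 5}; fixed.
Sat(A[ack U EX valid]) = {3, 4, 5}
3 ∈ Sat(A[ack U EX valid]) = {3, 4, 5}, so the formula holds at 3.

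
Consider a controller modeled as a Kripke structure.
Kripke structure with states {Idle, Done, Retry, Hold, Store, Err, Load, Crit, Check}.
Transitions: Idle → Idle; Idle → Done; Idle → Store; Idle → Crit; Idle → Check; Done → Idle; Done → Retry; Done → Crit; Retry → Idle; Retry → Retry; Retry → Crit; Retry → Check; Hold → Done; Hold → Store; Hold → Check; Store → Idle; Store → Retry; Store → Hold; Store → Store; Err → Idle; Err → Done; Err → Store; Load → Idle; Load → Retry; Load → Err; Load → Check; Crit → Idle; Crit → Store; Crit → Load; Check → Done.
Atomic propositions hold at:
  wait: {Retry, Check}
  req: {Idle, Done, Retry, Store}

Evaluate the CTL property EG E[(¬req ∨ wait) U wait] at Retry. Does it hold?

Sat(¬req) = {Hold, Err, Load, Crit, Check}
Sat(¬req ∨ wait) = {Retry, Hold, Err, Load, Crit, Check}
E[(¬req ∨ wait) U wait]: least fixpoint, start Z0 = Sat(wait) = {Retry, Check}, add states in Sat(¬req ∨ wait) with some successor in Z. Z1 = {Retry, Hold, Load, Check}; Z2 = {Retry, Hold, Load, Crit, Check}; fixed.
Sat(E[(¬req ∨ wait) U wait]) = {Retry, Hold, Load, Crit, Check}
EG E[(¬req ∨ wait) U wait]: greatest fixpoint, start Z0 = {Retry, Hold, Load, Crit, Check}, keep only states in Sat with some successor in Z. Z1 = {Retry, Hold, Load, Crit}; Z2 = {Retry, Load, Crit}; fixed.
Sat(EG E[(¬req ∨ wait) U wait]) = {Retry, Load, Crit}
Retry ∈ Sat(EG E[(¬req ∨ wait) U wait]) = {Retry, Load, Crit}, so the formula holds at Retry.

Yes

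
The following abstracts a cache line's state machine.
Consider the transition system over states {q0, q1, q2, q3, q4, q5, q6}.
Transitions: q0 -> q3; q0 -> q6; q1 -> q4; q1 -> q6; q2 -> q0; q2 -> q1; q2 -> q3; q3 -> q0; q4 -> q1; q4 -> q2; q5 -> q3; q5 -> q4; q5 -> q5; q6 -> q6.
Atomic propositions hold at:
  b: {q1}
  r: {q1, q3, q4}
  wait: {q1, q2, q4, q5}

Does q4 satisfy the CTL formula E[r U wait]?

E[r U wait]: least fixpoint, start Z0 = Sat(wait) = {q1, q2, q4, q5}, add states in Sat(r) with some successor in Z. Already a fixed point.
Sat(E[r U wait]) = {q1, q2, q4, q5}
q4 ∈ Sat(E[r U wait]) = {q1, q2, q4, q5}, so the formula holds at q4.

Yes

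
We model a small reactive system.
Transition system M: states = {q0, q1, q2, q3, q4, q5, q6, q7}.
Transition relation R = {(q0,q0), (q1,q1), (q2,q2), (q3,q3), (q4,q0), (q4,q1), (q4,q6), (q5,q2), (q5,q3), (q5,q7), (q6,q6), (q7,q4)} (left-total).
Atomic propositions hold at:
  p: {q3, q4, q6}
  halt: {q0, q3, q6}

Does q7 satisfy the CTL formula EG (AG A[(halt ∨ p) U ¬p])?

Sat(halt ∨ p) = {q0, q3, q4, q6}
Sat(¬p) = {q0, q1, q2, q5, q7}
A[(halt ∨ p) U ¬p]: least fixpoint, start Z0 = Sat(¬p) = {q0, q1, q2, q5, q7}, add states in Sat(halt ∨ p) with every successor in Z. Already a fixed point.
Sat(A[(halt ∨ p) U ¬p]) = {q0, q1, q2, q5, q7}
AG A[(halt ∨ p) U ¬p]: greatest fixpoint, start Z0 = {q0, q1, q2, q5, q7}, keep only states in Sat with every successor in Z. Z1 = {q0, q1, q2}; fixed.
Sat(AG A[(halt ∨ p) U ¬p]) = {q0, q1, q2}
EG (AG A[(halt ∨ p) U ¬p]): greatest fixpoint, start Z0 = {q0, q1, q2}, keep only states in Sat with some successor in Z. Already a fixed point.
Sat(EG (AG A[(halt ∨ p) U ¬p])) = {q0, q1, q2}
q7 ∉ Sat(EG (AG A[(halt ∨ p) U ¬p])) = {q0, q1, q2}, so the formula does not hold at q7.

No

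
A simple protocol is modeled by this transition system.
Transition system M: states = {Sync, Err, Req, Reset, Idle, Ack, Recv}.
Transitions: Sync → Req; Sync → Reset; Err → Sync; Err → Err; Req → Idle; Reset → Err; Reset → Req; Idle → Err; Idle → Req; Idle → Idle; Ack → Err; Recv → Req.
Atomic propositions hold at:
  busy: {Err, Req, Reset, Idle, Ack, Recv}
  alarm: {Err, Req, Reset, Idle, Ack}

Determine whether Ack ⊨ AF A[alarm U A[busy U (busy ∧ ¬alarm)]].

No

Sat(¬alarm) = {Sync, Recv}
Sat(busy ∧ ¬alarm) = {Recv}
A[busy U (busy ∧ ¬alarm)]: least fixpoint, start Z0 = Sat((busy ∧ ¬alarm)) = {Recv}, add states in Sat(busy) with every successor in Z. Already a fixed point.
Sat(A[busy U (busy ∧ ¬alarm)]) = {Recv}
A[alarm U A[busy U (busy ∧ ¬alarm)]]: least fixpoint, start Z0 = Sat(A[busy U (busy ∧ ¬alarm)]) = {Recv}, add states in Sat(alarm) with every successor in Z. Already a fixed point.
Sat(A[alarm U A[busy U (busy ∧ ¬alarm)]]) = {Recv}
AF A[alarm U A[busy U (busy ∧ ¬alarm)]]: least fixpoint, start Z0 = {Recv}, add states with every successor in Z. Already a fixed point.
Sat(AF A[alarm U A[busy U (busy ∧ ¬alarm)]]) = {Recv}
Ack ∉ Sat(AF A[alarm U A[busy U (busy ∧ ¬alarm)]]) = {Recv}, so the formula does not hold at Ack.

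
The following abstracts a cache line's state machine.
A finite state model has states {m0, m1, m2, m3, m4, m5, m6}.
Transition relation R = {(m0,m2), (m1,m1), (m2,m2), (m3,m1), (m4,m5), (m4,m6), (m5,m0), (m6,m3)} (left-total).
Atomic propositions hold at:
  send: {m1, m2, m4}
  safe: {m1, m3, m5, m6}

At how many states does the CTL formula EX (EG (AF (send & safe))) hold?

4

Sat(send & safe) = {m1}
AF (send & safe): least fixpoint, start Z0 = {m1}, add states with every successor in Z. Z1 = {m1, m3}; Z2 = {m1, m3, m6}; fixed.
Sat(AF (send & safe)) = {m1, m3, m6}
EG (AF (send & safe)): greatest fixpoint, start Z0 = {m1, m3, m6}, keep only states in Sat with some successor in Z. Already a fixed point.
Sat(EG (AF (send & safe))) = {m1, m3, m6}
Sat(EX (EG (AF (send & safe)))) = {s : some successor in {m1, m3, m6}} = {m1, m3, m4, m6}
|Sat(EX (EG (AF (send & safe))))| = |{m1, m3, m4, m6}| = 4.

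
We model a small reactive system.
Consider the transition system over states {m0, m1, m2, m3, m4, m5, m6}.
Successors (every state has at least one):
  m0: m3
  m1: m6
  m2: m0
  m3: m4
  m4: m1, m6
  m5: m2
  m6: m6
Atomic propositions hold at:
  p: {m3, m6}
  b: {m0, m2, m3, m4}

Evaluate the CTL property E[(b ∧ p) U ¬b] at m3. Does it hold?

No

Sat(b ∧ p) = {m3}
Sat(¬b) = {m1, m5, m6}
E[(b ∧ p) U ¬b]: least fixpoint, start Z0 = Sat(¬b) = {m1, m5, m6}, add states in Sat(b ∧ p) with some successor in Z. Already a fixed point.
Sat(E[(b ∧ p) U ¬b]) = {m1, m5, m6}
m3 ∉ Sat(E[(b ∧ p) U ¬b]) = {m1, m5, m6}, so the formula does not hold at m3.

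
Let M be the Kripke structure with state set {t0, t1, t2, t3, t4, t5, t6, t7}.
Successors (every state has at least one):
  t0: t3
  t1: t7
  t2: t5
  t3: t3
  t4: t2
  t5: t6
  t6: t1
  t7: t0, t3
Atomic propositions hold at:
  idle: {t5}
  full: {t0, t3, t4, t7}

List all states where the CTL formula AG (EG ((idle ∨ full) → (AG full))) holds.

{t0, t1, t3, t6, t7}

Sat(idle ∨ full) = {t0, t3, t4, t5, t7}
AG full: greatest fixpoint, start Z0 = {t0, t3, t4, t7}, keep only states in Sat with every successor in Z. Z1 = {t0, t3, t7}; fixed.
Sat(AG full) = {t0, t3, t7}
Sat((idle ∨ full) → (AG full)) = {t0, t1, t2, t3, t6, t7}
EG ((idle ∨ full) → (AG full)): greatest fixpoint, start Z0 = {t0, t1, t2, t3, t6, t7}, keep only states in Sat with some successor in Z. Z1 = {t0, t1, t3, t6, t7}; fixed.
Sat(EG ((idle ∨ full) → (AG full))) = {t0, t1, t3, t6, t7}
AG (EG ((idle ∨ full) → (AG full))): greatest fixpoint, start Z0 = {t0, t1, t3, t6, t7}, keep only states in Sat with every successor in Z. Already a fixed point.
Sat(AG (EG ((idle ∨ full) → (AG full)))) = {t0, t1, t3, t6, t7}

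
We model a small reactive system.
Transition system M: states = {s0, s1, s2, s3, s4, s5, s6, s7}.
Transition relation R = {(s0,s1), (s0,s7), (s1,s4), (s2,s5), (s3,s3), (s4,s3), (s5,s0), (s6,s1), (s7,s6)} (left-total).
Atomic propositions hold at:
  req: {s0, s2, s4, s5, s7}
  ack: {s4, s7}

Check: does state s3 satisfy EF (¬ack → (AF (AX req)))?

Sat(¬ack) = {s0, s1, s2, s3, s5, s6}
Sat(AX req) = {s : every successor in {s0, s2, s4, s5, s7}} = {s1, s2, s5}
AF (AX req): least fixpoint, start Z0 = {s1, s2, s5}, add states with every successor in Z. Z1 = {s1, s2, s5, s6}; Z2 = {s1, s2, s5, s6, s7}; Z3 = {s0, s1, s2, s5, s6, s7}; fixed.
Sat(AF (AX req)) = {s0, s1, s2, s5, s6, s7}
Sat(¬ack → (AF (AX req))) = {s0, s1, s2, s4, s5, s6, s7}
EF (¬ack → (AF (AX req))): least fixpoint, start Z0 = {s0, s1, s2, s4, s5, s6, s7}, add states with some successor in Z. Already a fixed point.
Sat(EF (¬ack → (AF (AX req)))) = {s0, s1, s2, s4, s5, s6, s7}
s3 ∉ Sat(EF (¬ack → (AF (AX req)))) = {s0, s1, s2, s4, s5, s6, s7}, so the formula does not hold at s3.

No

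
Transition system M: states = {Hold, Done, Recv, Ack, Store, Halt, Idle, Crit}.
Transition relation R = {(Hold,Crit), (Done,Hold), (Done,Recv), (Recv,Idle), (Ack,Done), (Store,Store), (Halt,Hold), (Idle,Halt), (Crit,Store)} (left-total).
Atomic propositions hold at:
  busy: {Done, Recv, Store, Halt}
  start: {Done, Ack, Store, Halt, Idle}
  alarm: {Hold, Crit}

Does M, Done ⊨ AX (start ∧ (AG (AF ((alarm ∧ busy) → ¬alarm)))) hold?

No

Sat(alarm ∧ busy) = ∅
Sat(¬alarm) = {Done, Recv, Ack, Store, Halt, Idle}
Sat((alarm ∧ busy) → ¬alarm) = {Hold, Done, Recv, Ack, Store, Halt, Idle, Crit}
AF ((alarm ∧ busy) → ¬alarm): least fixpoint, start Z0 = {Hold, Done, Recv, Ack, Store, Halt, Idle, Crit}, add states with every successor in Z. Already a fixed point.
Sat(AF ((alarm ∧ busy) → ¬alarm)) = {Hold, Done, Recv, Ack, Store, Halt, Idle, Crit}
AG (AF ((alarm ∧ busy) → ¬alarm)): greatest fixpoint, start Z0 = {Hold, Done, Recv, Ack, Store, Halt, Idle, Crit}, keep only states in Sat with every successor in Z. Already a fixed point.
Sat(AG (AF ((alarm ∧ busy) → ¬alarm))) = {Hold, Done, Recv, Ack, Store, Halt, Idle, Crit}
Sat(start ∧ (AG (AF ((alarm ∧ busy) → ¬alarm)))) = {Done, Ack, Store, Halt, Idle}
Sat(AX (start ∧ (AG (AF ((alarm ∧ busy) → ¬alarm))))) = {s : every successor in {Done, Ack, Store, Halt, Idle}} = {Recv, Ack, Store, Idle, Crit}
Done ∉ Sat(AX (start ∧ (AG (AF ((alarm ∧ busy) → ¬alarm))))) = {Recv, Ack, Store, Idle, Crit}, so the formula does not hold at Done.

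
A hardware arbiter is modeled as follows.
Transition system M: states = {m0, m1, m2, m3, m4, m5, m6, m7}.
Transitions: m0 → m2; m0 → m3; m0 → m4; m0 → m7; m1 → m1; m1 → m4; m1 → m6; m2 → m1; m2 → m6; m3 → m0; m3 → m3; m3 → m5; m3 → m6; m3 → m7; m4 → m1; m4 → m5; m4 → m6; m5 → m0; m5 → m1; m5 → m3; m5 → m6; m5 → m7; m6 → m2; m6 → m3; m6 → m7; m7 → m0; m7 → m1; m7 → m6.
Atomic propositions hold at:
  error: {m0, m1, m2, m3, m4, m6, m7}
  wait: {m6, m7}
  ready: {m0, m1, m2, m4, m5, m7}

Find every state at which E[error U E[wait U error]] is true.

E[wait U error]: least fixpoint, start Z0 = Sat(error) = {m0, m1, m2, m3, m4, m6, m7}, add states in Sat(wait) with some successor in Z. Already a fixed point.
Sat(E[wait U error]) = {m0, m1, m2, m3, m4, m6, m7}
E[error U E[wait U error]]: least fixpoint, start Z0 = Sat(E[wait U error]) = {m0, m1, m2, m3, m4, m6, m7}, add states in Sat(error) with some successor in Z. Already a fixed point.
Sat(E[error U E[wait U error]]) = {m0, m1, m2, m3, m4, m6, m7}

{m0, m1, m2, m3, m4, m6, m7}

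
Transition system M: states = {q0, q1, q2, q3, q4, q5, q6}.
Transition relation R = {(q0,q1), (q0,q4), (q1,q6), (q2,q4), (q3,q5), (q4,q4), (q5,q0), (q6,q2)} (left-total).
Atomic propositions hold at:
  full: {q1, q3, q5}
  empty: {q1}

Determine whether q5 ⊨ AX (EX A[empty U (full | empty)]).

Sat(full | empty) = {q1, q3, q5}
A[empty U (full | empty)]: least fixpoint, start Z0 = Sat((full | empty)) = {q1, q3, q5}, add states in Sat(empty) with every successor in Z. Already a fixed point.
Sat(A[empty U (full | empty)]) = {q1, q3, q5}
Sat(EX A[empty U (full | empty)]) = {s : some successor in {q1, q3, q5}} = {q0, q3}
Sat(AX (EX A[empty U (full | empty)])) = {s : every successor in {q0, q3}} = {q5}
q5 ∈ Sat(AX (EX A[empty U (full | empty)])) = {q5}, so the formula holds at q5.

Yes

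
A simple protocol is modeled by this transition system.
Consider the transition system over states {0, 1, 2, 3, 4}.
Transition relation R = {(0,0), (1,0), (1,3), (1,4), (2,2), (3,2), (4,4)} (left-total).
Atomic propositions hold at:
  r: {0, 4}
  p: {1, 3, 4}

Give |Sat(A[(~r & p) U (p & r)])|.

Sat(~r) = {1, 2, 3}
Sat(~r & p) = {1, 3}
Sat(p & r) = {4}
A[(~r & p) U (p & r)]: least fixpoint, start Z0 = Sat((p & r)) = {4}, add states in Sat(~r & p) with every successor in Z. Already a fixed point.
Sat(A[(~r & p) U (p & r)]) = {4}
|Sat(A[(~r & p) U (p & r)])| = |{4}| = 1.

1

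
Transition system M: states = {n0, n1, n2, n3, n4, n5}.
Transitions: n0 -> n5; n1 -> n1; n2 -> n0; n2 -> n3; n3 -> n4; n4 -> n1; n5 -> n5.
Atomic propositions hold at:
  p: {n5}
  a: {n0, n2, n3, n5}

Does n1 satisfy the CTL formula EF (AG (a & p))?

No

Sat(a & p) = {n5}
AG (a & p): greatest fixpoint, start Z0 = {n5}, keep only states in Sat with every successor in Z. Already a fixed point.
Sat(AG (a & p)) = {n5}
EF (AG (a & p)): least fixpoint, start Z0 = {n5}, add states with some successor in Z. Z1 = {n0, n5}; Z2 = {n0, n2, n5}; fixed.
Sat(EF (AG (a & p))) = {n0, n2, n5}
n1 ∉ Sat(EF (AG (a & p))) = {n0, n2, n5}, so the formula does not hold at n1.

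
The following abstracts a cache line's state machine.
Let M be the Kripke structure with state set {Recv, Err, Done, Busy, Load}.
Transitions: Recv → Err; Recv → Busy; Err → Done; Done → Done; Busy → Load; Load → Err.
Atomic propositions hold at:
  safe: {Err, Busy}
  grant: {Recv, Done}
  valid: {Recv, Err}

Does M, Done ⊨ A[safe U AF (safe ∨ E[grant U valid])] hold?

No

E[grant U valid]: least fixpoint, start Z0 = Sat(valid) = {Recv, Err}, add states in Sat(grant) with some successor in Z. Already a fixed point.
Sat(E[grant U valid]) = {Recv, Err}
Sat(safe ∨ E[grant U valid]) = {Recv, Err, Busy}
AF (safe ∨ E[grant U valid]): least fixpoint, start Z0 = {Recv, Err, Busy}, add states with every successor in Z. Z1 = {Recv, Err, Busy, Load}; fixed.
Sat(AF (safe ∨ E[grant U valid])) = {Recv, Err, Busy, Load}
A[safe U AF (safe ∨ E[grant U valid])]: least fixpoint, start Z0 = Sat(AF (safe ∨ E[grant U valid])) = {Recv, Err, Busy, Load}, add states in Sat(safe) with every successor in Z. Already a fixed point.
Sat(A[safe U AF (safe ∨ E[grant U valid])]) = {Recv, Err, Busy, Load}
Done ∉ Sat(A[safe U AF (safe ∨ E[grant U valid])]) = {Recv, Err, Busy, Load}, so the formula does not hold at Done.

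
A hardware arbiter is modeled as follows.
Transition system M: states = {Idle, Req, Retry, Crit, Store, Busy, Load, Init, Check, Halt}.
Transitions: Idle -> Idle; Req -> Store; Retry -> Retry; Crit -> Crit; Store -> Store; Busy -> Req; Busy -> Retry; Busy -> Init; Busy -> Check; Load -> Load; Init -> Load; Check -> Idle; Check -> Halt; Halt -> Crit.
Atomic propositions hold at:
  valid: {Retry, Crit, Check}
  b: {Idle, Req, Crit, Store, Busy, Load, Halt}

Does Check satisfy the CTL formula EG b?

EG b: greatest fixpoint, start Z0 = {Idle, Req, Crit, Store, Busy, Load, Halt}, keep only states in Sat with some successor in Z. Already a fixed point.
Sat(EG b) = {Idle, Req, Crit, Store, Busy, Load, Halt}
Check ∉ Sat(EG b) = {Idle, Req, Crit, Store, Busy, Load, Halt}, so the formula does not hold at Check.

No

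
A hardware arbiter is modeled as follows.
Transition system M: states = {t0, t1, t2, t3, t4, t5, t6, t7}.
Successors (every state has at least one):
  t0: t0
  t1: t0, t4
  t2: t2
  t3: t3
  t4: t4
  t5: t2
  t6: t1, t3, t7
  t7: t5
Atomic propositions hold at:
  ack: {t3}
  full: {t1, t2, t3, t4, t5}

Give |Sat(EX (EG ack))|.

EG ack: greatest fixpoint, start Z0 = {t3}, keep only states in Sat with some successor in Z. Already a fixed point.
Sat(EG ack) = {t3}
Sat(EX (EG ack)) = {s : some successor in {t3}} = {t3, t6}
|Sat(EX (EG ack))| = |{t3, t6}| = 2.

2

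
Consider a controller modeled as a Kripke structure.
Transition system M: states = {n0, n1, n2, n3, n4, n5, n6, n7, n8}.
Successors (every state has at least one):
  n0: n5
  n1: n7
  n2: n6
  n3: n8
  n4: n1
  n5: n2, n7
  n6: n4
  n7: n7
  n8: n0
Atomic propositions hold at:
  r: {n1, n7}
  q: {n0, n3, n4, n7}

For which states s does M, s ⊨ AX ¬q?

Sat(¬q) = {n1, n2, n5, n6, n8}
Sat(AX ¬q) = {s : every successor in {n1, n2, n5, n6, n8}} = {n0, n2, n3, n4}

{n0, n2, n3, n4}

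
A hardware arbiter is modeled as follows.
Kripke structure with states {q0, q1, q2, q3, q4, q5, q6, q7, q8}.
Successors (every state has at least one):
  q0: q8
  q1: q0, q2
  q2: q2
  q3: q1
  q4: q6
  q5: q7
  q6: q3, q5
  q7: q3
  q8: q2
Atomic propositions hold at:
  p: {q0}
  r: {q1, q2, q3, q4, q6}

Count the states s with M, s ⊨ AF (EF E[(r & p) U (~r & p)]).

Sat(r & p) = ∅
Sat(~r) = {q0, q5, q7, q8}
Sat(~r & p) = {q0}
E[(r & p) U (~r & p)]: least fixpoint, start Z0 = Sat((~r & p)) = {q0}, add states in Sat(r & p) with some successor in Z. Already a fixed point.
Sat(E[(r & p) U (~r & p)]) = {q0}
EF E[(r & p) U (~r & p)]: least fixpoint, start Z0 = {q0}, add states with some successor in Z. Z1 = {q0, q1}; Z2 = {q0, q1, q3}; Z3 = {q0, q1, q3, q6, q7}; Z4 = {q0, q1, q3, q4, q5, q6, q7}; fixed.
Sat(EF E[(r & p) U (~r & p)]) = {q0, q1, q3, q4, q5, q6, q7}
AF (EF E[(r & p) U (~r & p)]): least fixpoint, start Z0 = {q0, q1, q3, q4, q5, q6, q7}, add states with every successor in Z. Already a fixed point.
Sat(AF (EF E[(r & p) U (~r & p)])) = {q0, q1, q3, q4, q5, q6, q7}
|Sat(AF (EF E[(r & p) U (~r & p)]))| = |{q0, q1, q3, q4, q5, q6, q7}| = 7.

7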